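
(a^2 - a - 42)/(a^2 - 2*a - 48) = (a - 7)/(a - 8)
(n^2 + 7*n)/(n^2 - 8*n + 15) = n*(n + 7)/(n^2 - 8*n + 15)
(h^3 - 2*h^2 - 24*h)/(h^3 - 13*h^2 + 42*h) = (h + 4)/(h - 7)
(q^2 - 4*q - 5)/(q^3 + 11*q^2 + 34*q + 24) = (q - 5)/(q^2 + 10*q + 24)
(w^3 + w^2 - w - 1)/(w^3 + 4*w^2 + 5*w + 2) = (w - 1)/(w + 2)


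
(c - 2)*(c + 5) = c^2 + 3*c - 10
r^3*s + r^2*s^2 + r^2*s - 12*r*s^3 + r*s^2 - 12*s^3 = (r - 3*s)*(r + 4*s)*(r*s + s)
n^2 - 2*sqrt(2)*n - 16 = (n - 4*sqrt(2))*(n + 2*sqrt(2))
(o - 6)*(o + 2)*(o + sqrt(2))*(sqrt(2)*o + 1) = sqrt(2)*o^4 - 4*sqrt(2)*o^3 + 3*o^3 - 11*sqrt(2)*o^2 - 12*o^2 - 36*o - 4*sqrt(2)*o - 12*sqrt(2)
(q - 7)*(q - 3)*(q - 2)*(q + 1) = q^4 - 11*q^3 + 29*q^2 - q - 42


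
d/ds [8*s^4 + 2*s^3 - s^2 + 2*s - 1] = 32*s^3 + 6*s^2 - 2*s + 2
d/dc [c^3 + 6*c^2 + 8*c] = 3*c^2 + 12*c + 8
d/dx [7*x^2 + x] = 14*x + 1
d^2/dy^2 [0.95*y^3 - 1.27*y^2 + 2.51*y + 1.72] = 5.7*y - 2.54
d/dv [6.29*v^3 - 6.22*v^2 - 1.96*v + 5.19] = 18.87*v^2 - 12.44*v - 1.96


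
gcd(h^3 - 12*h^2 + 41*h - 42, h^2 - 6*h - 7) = h - 7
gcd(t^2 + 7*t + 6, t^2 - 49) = 1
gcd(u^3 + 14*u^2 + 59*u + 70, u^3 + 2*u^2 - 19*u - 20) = u + 5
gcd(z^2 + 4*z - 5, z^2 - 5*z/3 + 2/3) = z - 1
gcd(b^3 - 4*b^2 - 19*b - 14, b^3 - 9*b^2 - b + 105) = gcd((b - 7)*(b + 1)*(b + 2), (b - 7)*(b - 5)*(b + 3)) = b - 7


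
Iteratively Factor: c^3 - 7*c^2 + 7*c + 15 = (c - 5)*(c^2 - 2*c - 3) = (c - 5)*(c - 3)*(c + 1)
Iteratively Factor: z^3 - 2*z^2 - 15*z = (z)*(z^2 - 2*z - 15) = z*(z - 5)*(z + 3)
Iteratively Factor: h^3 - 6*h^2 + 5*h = (h)*(h^2 - 6*h + 5) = h*(h - 5)*(h - 1)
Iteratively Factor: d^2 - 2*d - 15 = (d + 3)*(d - 5)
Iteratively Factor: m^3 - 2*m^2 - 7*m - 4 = (m + 1)*(m^2 - 3*m - 4) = (m + 1)^2*(m - 4)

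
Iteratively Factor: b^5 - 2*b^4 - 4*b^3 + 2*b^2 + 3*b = (b + 1)*(b^4 - 3*b^3 - b^2 + 3*b) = (b + 1)^2*(b^3 - 4*b^2 + 3*b) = b*(b + 1)^2*(b^2 - 4*b + 3) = b*(b - 3)*(b + 1)^2*(b - 1)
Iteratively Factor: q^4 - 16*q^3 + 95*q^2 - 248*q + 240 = (q - 4)*(q^3 - 12*q^2 + 47*q - 60) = (q - 4)^2*(q^2 - 8*q + 15) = (q - 5)*(q - 4)^2*(q - 3)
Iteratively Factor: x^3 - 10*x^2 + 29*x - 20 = (x - 4)*(x^2 - 6*x + 5) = (x - 4)*(x - 1)*(x - 5)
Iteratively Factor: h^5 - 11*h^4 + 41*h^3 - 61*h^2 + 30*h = (h - 3)*(h^4 - 8*h^3 + 17*h^2 - 10*h) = (h - 5)*(h - 3)*(h^3 - 3*h^2 + 2*h) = (h - 5)*(h - 3)*(h - 1)*(h^2 - 2*h) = (h - 5)*(h - 3)*(h - 2)*(h - 1)*(h)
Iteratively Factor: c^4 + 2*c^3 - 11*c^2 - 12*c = (c - 3)*(c^3 + 5*c^2 + 4*c) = c*(c - 3)*(c^2 + 5*c + 4) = c*(c - 3)*(c + 4)*(c + 1)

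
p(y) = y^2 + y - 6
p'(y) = 2*y + 1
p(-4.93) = 13.37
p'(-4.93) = -8.86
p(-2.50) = -2.25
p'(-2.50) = -4.00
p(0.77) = -4.64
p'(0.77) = 2.54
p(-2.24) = -3.22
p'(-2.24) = -3.48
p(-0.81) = -6.15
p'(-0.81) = -0.62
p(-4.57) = 10.31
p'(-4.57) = -8.14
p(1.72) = -1.32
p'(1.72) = 4.44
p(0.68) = -4.86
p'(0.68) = 2.36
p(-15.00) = 204.00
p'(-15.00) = -29.00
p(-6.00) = 24.00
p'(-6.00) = -11.00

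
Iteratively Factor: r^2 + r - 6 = (r + 3)*(r - 2)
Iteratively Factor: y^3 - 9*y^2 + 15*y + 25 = (y - 5)*(y^2 - 4*y - 5) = (y - 5)^2*(y + 1)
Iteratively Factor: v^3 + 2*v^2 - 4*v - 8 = (v + 2)*(v^2 - 4) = (v + 2)^2*(v - 2)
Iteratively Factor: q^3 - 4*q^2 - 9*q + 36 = (q - 3)*(q^2 - q - 12) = (q - 4)*(q - 3)*(q + 3)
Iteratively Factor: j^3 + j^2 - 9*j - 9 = (j + 1)*(j^2 - 9) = (j - 3)*(j + 1)*(j + 3)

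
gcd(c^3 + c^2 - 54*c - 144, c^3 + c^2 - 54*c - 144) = c^3 + c^2 - 54*c - 144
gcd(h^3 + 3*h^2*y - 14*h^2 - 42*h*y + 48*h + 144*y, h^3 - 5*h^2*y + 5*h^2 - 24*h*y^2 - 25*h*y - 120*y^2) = h + 3*y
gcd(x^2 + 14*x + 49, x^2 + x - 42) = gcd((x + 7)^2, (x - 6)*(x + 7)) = x + 7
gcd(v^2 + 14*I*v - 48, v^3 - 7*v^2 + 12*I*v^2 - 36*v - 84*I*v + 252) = v + 6*I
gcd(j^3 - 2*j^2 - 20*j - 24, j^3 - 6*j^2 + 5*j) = 1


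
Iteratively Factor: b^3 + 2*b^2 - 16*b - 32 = (b - 4)*(b^2 + 6*b + 8) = (b - 4)*(b + 2)*(b + 4)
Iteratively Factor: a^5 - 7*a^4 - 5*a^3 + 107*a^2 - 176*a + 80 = (a + 4)*(a^4 - 11*a^3 + 39*a^2 - 49*a + 20) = (a - 1)*(a + 4)*(a^3 - 10*a^2 + 29*a - 20) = (a - 4)*(a - 1)*(a + 4)*(a^2 - 6*a + 5) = (a - 5)*(a - 4)*(a - 1)*(a + 4)*(a - 1)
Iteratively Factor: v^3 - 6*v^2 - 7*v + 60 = (v + 3)*(v^2 - 9*v + 20) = (v - 5)*(v + 3)*(v - 4)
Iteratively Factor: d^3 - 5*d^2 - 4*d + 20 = (d + 2)*(d^2 - 7*d + 10) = (d - 2)*(d + 2)*(d - 5)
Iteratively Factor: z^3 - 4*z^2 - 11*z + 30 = (z - 5)*(z^2 + z - 6) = (z - 5)*(z + 3)*(z - 2)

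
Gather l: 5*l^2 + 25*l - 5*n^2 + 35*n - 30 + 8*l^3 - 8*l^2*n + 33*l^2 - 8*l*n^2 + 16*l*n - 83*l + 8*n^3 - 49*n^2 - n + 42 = 8*l^3 + l^2*(38 - 8*n) + l*(-8*n^2 + 16*n - 58) + 8*n^3 - 54*n^2 + 34*n + 12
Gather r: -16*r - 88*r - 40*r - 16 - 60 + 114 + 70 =108 - 144*r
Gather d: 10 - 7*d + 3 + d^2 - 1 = d^2 - 7*d + 12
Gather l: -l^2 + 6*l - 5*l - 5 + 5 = -l^2 + l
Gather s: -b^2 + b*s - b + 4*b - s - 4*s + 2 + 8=-b^2 + 3*b + s*(b - 5) + 10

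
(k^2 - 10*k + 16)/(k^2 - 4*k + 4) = (k - 8)/(k - 2)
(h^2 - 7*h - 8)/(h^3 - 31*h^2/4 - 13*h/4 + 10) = 4*(h + 1)/(4*h^2 + h - 5)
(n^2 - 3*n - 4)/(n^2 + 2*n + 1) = (n - 4)/(n + 1)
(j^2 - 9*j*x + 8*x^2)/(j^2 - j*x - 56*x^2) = (j - x)/(j + 7*x)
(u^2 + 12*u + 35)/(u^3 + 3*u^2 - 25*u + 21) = (u + 5)/(u^2 - 4*u + 3)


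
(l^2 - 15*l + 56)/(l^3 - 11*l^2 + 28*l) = (l - 8)/(l*(l - 4))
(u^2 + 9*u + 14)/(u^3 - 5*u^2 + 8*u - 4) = (u^2 + 9*u + 14)/(u^3 - 5*u^2 + 8*u - 4)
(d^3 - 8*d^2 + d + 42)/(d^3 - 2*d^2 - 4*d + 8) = (d^2 - 10*d + 21)/(d^2 - 4*d + 4)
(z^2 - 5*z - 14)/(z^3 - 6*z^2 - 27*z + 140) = (z + 2)/(z^2 + z - 20)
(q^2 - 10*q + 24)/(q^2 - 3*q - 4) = (q - 6)/(q + 1)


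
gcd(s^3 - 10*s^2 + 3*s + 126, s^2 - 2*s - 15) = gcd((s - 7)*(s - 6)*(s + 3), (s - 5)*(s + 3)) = s + 3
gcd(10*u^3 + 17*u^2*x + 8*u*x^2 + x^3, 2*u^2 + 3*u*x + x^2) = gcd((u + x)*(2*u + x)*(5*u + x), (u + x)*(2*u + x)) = 2*u^2 + 3*u*x + x^2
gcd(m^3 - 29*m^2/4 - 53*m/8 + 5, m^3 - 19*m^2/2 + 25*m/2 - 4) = m^2 - 17*m/2 + 4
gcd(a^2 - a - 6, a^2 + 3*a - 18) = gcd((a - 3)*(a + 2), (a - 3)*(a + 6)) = a - 3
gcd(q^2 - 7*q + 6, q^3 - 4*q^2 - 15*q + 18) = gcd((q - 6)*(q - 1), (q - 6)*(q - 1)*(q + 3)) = q^2 - 7*q + 6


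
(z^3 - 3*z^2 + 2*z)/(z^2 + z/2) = 2*(z^2 - 3*z + 2)/(2*z + 1)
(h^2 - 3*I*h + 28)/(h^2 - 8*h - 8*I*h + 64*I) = (h^2 - 3*I*h + 28)/(h^2 - 8*h - 8*I*h + 64*I)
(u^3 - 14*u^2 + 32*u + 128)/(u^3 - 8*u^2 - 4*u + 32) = (u - 8)/(u - 2)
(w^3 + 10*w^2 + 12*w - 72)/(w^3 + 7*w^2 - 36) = (w + 6)/(w + 3)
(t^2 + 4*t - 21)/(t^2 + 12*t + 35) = (t - 3)/(t + 5)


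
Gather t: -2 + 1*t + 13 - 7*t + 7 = 18 - 6*t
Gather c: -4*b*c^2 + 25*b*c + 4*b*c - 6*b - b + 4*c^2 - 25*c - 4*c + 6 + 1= -7*b + c^2*(4 - 4*b) + c*(29*b - 29) + 7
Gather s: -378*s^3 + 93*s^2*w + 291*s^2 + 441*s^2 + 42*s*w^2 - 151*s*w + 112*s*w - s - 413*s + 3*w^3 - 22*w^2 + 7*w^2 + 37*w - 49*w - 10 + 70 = -378*s^3 + s^2*(93*w + 732) + s*(42*w^2 - 39*w - 414) + 3*w^3 - 15*w^2 - 12*w + 60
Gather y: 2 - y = 2 - y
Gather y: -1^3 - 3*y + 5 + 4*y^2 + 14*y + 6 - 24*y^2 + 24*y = -20*y^2 + 35*y + 10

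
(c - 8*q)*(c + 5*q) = c^2 - 3*c*q - 40*q^2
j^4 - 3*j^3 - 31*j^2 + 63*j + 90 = (j - 6)*(j - 3)*(j + 1)*(j + 5)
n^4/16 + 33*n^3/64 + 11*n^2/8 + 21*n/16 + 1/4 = (n/4 + 1/2)*(n/4 + 1)*(n + 1/4)*(n + 2)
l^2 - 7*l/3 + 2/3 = (l - 2)*(l - 1/3)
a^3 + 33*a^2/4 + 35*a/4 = a*(a + 5/4)*(a + 7)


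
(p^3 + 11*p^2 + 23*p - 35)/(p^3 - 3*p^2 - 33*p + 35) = (p + 7)/(p - 7)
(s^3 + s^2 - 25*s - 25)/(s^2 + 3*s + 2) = (s^2 - 25)/(s + 2)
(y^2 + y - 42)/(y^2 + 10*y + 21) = (y - 6)/(y + 3)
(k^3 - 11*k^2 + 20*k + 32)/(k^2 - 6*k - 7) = (k^2 - 12*k + 32)/(k - 7)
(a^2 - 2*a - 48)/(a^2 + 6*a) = (a - 8)/a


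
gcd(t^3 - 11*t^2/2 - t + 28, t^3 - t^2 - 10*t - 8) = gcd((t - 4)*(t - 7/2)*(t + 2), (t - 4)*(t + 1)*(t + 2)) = t^2 - 2*t - 8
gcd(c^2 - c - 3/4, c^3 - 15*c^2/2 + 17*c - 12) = c - 3/2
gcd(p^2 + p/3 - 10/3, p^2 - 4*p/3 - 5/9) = p - 5/3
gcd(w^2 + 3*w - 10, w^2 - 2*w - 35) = w + 5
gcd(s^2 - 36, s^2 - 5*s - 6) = s - 6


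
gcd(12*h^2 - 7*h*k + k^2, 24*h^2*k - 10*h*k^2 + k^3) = 4*h - k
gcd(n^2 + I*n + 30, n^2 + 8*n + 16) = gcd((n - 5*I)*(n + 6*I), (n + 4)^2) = 1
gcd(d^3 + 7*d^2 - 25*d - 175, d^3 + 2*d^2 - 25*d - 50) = d^2 - 25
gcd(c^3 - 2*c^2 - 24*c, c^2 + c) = c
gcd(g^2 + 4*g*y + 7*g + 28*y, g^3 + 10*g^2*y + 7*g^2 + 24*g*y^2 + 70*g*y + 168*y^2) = g^2 + 4*g*y + 7*g + 28*y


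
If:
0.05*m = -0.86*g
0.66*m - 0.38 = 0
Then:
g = -0.03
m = 0.58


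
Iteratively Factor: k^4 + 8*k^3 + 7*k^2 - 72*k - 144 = (k - 3)*(k^3 + 11*k^2 + 40*k + 48) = (k - 3)*(k + 4)*(k^2 + 7*k + 12) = (k - 3)*(k + 4)^2*(k + 3)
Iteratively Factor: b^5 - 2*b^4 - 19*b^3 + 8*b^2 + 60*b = (b + 3)*(b^4 - 5*b^3 - 4*b^2 + 20*b) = b*(b + 3)*(b^3 - 5*b^2 - 4*b + 20) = b*(b - 5)*(b + 3)*(b^2 - 4) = b*(b - 5)*(b - 2)*(b + 3)*(b + 2)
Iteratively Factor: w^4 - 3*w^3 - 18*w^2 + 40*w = (w - 5)*(w^3 + 2*w^2 - 8*w) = (w - 5)*(w + 4)*(w^2 - 2*w) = (w - 5)*(w - 2)*(w + 4)*(w)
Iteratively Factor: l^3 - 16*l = (l - 4)*(l^2 + 4*l) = l*(l - 4)*(l + 4)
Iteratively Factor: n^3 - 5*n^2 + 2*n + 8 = (n + 1)*(n^2 - 6*n + 8) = (n - 2)*(n + 1)*(n - 4)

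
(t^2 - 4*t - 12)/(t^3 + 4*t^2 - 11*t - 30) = (t - 6)/(t^2 + 2*t - 15)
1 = 1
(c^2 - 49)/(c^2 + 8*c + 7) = (c - 7)/(c + 1)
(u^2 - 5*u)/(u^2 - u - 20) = u/(u + 4)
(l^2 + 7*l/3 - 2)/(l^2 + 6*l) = (l^2 + 7*l/3 - 2)/(l*(l + 6))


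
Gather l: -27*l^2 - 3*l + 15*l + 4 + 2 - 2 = -27*l^2 + 12*l + 4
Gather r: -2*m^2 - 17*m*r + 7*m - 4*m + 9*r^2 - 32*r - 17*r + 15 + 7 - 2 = -2*m^2 + 3*m + 9*r^2 + r*(-17*m - 49) + 20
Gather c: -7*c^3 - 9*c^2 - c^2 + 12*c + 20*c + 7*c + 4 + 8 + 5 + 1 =-7*c^3 - 10*c^2 + 39*c + 18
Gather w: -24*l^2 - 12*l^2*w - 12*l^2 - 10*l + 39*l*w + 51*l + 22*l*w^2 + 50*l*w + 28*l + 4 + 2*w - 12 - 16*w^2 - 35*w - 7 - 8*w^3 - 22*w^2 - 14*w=-36*l^2 + 69*l - 8*w^3 + w^2*(22*l - 38) + w*(-12*l^2 + 89*l - 47) - 15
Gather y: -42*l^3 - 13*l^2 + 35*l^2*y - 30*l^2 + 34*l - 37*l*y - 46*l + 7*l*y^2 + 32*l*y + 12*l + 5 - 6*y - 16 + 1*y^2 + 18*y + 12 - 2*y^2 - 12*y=-42*l^3 - 43*l^2 + y^2*(7*l - 1) + y*(35*l^2 - 5*l) + 1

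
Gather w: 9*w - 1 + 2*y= 9*w + 2*y - 1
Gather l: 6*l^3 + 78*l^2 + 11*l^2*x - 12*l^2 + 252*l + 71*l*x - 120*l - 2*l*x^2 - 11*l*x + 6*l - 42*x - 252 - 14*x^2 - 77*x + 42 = 6*l^3 + l^2*(11*x + 66) + l*(-2*x^2 + 60*x + 138) - 14*x^2 - 119*x - 210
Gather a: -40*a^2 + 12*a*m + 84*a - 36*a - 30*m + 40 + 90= -40*a^2 + a*(12*m + 48) - 30*m + 130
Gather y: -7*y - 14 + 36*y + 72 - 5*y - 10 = 24*y + 48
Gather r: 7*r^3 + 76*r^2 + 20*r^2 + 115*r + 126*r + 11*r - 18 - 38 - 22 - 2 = 7*r^3 + 96*r^2 + 252*r - 80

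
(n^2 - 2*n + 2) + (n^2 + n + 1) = 2*n^2 - n + 3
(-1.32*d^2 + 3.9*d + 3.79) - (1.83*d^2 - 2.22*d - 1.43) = -3.15*d^2 + 6.12*d + 5.22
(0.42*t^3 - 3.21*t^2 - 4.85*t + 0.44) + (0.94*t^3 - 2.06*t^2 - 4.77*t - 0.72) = 1.36*t^3 - 5.27*t^2 - 9.62*t - 0.28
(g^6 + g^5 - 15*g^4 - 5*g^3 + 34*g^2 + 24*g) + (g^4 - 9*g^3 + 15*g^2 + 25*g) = g^6 + g^5 - 14*g^4 - 14*g^3 + 49*g^2 + 49*g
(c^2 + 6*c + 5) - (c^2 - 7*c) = 13*c + 5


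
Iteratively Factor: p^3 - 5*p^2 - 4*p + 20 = (p + 2)*(p^2 - 7*p + 10) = (p - 5)*(p + 2)*(p - 2)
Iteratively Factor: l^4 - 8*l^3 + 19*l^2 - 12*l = (l - 1)*(l^3 - 7*l^2 + 12*l) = (l - 4)*(l - 1)*(l^2 - 3*l) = (l - 4)*(l - 3)*(l - 1)*(l)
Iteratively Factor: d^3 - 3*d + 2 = (d - 1)*(d^2 + d - 2) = (d - 1)^2*(d + 2)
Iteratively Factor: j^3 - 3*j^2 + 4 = (j + 1)*(j^2 - 4*j + 4) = (j - 2)*(j + 1)*(j - 2)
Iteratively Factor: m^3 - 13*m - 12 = (m - 4)*(m^2 + 4*m + 3) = (m - 4)*(m + 1)*(m + 3)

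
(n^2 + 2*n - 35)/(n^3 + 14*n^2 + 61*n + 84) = (n - 5)/(n^2 + 7*n + 12)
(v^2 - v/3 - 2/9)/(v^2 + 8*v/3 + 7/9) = (3*v - 2)/(3*v + 7)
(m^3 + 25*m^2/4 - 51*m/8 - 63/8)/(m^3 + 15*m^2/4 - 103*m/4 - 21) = (m - 3/2)/(m - 4)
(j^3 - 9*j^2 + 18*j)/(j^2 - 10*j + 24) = j*(j - 3)/(j - 4)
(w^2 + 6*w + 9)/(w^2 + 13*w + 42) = (w^2 + 6*w + 9)/(w^2 + 13*w + 42)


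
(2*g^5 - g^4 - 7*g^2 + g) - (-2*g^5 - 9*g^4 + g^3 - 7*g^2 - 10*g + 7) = 4*g^5 + 8*g^4 - g^3 + 11*g - 7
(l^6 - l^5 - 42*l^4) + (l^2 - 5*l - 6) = l^6 - l^5 - 42*l^4 + l^2 - 5*l - 6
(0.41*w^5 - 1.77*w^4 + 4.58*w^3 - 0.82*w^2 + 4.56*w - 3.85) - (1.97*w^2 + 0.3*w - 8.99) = 0.41*w^5 - 1.77*w^4 + 4.58*w^3 - 2.79*w^2 + 4.26*w + 5.14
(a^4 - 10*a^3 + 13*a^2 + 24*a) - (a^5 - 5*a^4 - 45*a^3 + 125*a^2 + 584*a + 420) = -a^5 + 6*a^4 + 35*a^3 - 112*a^2 - 560*a - 420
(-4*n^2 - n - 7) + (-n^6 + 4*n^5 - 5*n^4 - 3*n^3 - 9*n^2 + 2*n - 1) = -n^6 + 4*n^5 - 5*n^4 - 3*n^3 - 13*n^2 + n - 8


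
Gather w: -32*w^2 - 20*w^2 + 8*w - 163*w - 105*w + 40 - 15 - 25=-52*w^2 - 260*w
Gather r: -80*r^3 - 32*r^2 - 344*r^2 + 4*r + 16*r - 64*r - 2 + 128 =-80*r^3 - 376*r^2 - 44*r + 126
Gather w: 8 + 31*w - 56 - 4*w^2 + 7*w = -4*w^2 + 38*w - 48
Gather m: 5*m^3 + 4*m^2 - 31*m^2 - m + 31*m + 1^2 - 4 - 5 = 5*m^3 - 27*m^2 + 30*m - 8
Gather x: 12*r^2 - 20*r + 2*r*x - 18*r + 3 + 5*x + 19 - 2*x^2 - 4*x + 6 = 12*r^2 - 38*r - 2*x^2 + x*(2*r + 1) + 28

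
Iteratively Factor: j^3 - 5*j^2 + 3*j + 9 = (j - 3)*(j^2 - 2*j - 3) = (j - 3)*(j + 1)*(j - 3)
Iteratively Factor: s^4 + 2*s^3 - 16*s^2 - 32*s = (s + 4)*(s^3 - 2*s^2 - 8*s) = (s - 4)*(s + 4)*(s^2 + 2*s) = (s - 4)*(s + 2)*(s + 4)*(s)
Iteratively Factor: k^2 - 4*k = (k)*(k - 4)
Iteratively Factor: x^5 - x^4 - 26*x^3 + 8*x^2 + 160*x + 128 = (x + 2)*(x^4 - 3*x^3 - 20*x^2 + 48*x + 64) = (x - 4)*(x + 2)*(x^3 + x^2 - 16*x - 16) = (x - 4)*(x + 2)*(x + 4)*(x^2 - 3*x - 4) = (x - 4)^2*(x + 2)*(x + 4)*(x + 1)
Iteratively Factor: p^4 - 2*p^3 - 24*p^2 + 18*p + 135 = (p - 5)*(p^3 + 3*p^2 - 9*p - 27) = (p - 5)*(p + 3)*(p^2 - 9) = (p - 5)*(p + 3)^2*(p - 3)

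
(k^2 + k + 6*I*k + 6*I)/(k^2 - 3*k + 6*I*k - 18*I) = (k + 1)/(k - 3)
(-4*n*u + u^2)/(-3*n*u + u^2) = (4*n - u)/(3*n - u)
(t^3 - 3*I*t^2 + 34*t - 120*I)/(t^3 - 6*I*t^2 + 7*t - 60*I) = (t + 6*I)/(t + 3*I)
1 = 1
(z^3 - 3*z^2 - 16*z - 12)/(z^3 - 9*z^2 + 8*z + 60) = (z + 1)/(z - 5)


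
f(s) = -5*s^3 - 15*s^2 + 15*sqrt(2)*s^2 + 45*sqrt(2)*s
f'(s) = -15*s^2 - 30*s + 30*sqrt(2)*s + 45*sqrt(2)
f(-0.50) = -29.64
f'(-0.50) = 53.68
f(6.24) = -575.81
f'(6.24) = -442.88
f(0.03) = 1.91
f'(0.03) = 64.00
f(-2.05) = -61.27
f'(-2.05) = -24.87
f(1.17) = 74.96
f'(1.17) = 57.65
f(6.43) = -663.15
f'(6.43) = -476.63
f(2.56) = 119.75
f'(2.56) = -2.85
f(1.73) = 102.80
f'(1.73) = 40.24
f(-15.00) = 17318.38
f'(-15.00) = -3497.76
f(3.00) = 111.84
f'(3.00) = -34.08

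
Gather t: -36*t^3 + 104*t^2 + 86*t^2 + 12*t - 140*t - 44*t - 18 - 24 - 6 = -36*t^3 + 190*t^2 - 172*t - 48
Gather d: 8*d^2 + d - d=8*d^2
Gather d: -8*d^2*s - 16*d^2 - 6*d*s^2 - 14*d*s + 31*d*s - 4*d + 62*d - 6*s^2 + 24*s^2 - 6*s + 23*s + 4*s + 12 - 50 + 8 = d^2*(-8*s - 16) + d*(-6*s^2 + 17*s + 58) + 18*s^2 + 21*s - 30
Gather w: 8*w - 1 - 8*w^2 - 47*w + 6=-8*w^2 - 39*w + 5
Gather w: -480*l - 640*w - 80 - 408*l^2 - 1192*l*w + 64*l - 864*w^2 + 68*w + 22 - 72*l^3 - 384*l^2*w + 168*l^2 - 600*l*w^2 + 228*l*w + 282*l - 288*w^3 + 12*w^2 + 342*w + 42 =-72*l^3 - 240*l^2 - 134*l - 288*w^3 + w^2*(-600*l - 852) + w*(-384*l^2 - 964*l - 230) - 16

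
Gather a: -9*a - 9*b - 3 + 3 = -9*a - 9*b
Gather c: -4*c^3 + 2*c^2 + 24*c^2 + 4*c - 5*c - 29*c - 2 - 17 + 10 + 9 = -4*c^3 + 26*c^2 - 30*c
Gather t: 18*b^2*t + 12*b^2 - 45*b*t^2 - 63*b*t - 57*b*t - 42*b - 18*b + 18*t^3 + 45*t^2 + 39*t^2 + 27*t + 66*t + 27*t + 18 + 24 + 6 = 12*b^2 - 60*b + 18*t^3 + t^2*(84 - 45*b) + t*(18*b^2 - 120*b + 120) + 48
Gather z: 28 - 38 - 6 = -16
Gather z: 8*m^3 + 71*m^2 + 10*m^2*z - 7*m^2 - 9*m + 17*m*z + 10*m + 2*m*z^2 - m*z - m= 8*m^3 + 64*m^2 + 2*m*z^2 + z*(10*m^2 + 16*m)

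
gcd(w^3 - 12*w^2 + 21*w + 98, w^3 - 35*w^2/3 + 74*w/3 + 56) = w - 7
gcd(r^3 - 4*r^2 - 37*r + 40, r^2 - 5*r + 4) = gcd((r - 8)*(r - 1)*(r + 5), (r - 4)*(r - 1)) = r - 1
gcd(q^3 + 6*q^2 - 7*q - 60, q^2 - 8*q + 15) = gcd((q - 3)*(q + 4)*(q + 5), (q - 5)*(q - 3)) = q - 3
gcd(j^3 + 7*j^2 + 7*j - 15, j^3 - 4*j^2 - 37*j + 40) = j^2 + 4*j - 5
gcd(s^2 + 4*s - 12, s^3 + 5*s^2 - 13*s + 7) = 1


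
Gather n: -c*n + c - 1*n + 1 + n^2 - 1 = c + n^2 + n*(-c - 1)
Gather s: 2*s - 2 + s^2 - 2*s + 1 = s^2 - 1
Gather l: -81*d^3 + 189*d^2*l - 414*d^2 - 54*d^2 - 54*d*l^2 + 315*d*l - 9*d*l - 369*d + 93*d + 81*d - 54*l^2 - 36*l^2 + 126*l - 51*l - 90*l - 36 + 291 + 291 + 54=-81*d^3 - 468*d^2 - 195*d + l^2*(-54*d - 90) + l*(189*d^2 + 306*d - 15) + 600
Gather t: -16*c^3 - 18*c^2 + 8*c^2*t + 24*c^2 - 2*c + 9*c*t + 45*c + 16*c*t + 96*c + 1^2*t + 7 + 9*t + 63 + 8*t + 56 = -16*c^3 + 6*c^2 + 139*c + t*(8*c^2 + 25*c + 18) + 126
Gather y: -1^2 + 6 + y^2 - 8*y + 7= y^2 - 8*y + 12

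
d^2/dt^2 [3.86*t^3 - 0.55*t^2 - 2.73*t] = 23.16*t - 1.1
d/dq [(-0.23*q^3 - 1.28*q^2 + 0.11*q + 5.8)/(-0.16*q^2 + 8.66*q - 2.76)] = (0.0368*q^4 - 3.9836*q^3 - 9.1628*q^2 + 8.9216*q - 50.5316)/(0.0256*q^4 - 2.7712*q^3 + 75.8788*q^2 - 47.8032*q + 7.6176)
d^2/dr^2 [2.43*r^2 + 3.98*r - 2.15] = 4.86000000000000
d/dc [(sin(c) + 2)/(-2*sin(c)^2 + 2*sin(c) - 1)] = (8*sin(c) - cos(2*c) - 4)*cos(c)/(-2*sin(c) - cos(2*c) + 2)^2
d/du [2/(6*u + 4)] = -3/(3*u + 2)^2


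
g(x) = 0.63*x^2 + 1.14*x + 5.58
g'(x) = 1.26*x + 1.14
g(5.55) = 31.31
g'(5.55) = 8.13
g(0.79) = 6.87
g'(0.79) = 2.14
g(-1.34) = 5.18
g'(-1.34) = -0.55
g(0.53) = 6.36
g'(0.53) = 1.81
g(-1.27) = 5.15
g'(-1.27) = -0.46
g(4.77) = 25.35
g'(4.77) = 7.15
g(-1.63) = 5.40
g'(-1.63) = -0.91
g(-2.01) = 5.83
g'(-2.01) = -1.39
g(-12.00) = 82.62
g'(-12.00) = -13.98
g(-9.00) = 46.35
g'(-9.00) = -10.20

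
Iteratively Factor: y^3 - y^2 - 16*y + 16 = (y + 4)*(y^2 - 5*y + 4) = (y - 1)*(y + 4)*(y - 4)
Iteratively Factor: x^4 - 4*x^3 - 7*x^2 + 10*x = (x)*(x^3 - 4*x^2 - 7*x + 10) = x*(x - 5)*(x^2 + x - 2) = x*(x - 5)*(x - 1)*(x + 2)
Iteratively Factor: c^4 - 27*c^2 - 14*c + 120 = (c - 2)*(c^3 + 2*c^2 - 23*c - 60) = (c - 5)*(c - 2)*(c^2 + 7*c + 12) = (c - 5)*(c - 2)*(c + 3)*(c + 4)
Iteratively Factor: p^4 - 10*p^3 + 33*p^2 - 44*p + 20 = (p - 2)*(p^3 - 8*p^2 + 17*p - 10) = (p - 5)*(p - 2)*(p^2 - 3*p + 2) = (p - 5)*(p - 2)^2*(p - 1)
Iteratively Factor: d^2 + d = (d + 1)*(d)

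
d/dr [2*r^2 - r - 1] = 4*r - 1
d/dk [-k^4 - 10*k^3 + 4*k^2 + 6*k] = -4*k^3 - 30*k^2 + 8*k + 6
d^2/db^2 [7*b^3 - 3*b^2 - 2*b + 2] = 42*b - 6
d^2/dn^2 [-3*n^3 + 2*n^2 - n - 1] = 4 - 18*n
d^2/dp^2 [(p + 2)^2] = 2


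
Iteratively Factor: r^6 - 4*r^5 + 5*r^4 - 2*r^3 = (r - 2)*(r^5 - 2*r^4 + r^3) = r*(r - 2)*(r^4 - 2*r^3 + r^2) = r*(r - 2)*(r - 1)*(r^3 - r^2) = r^2*(r - 2)*(r - 1)*(r^2 - r) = r^3*(r - 2)*(r - 1)*(r - 1)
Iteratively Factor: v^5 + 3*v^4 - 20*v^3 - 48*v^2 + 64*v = (v - 1)*(v^4 + 4*v^3 - 16*v^2 - 64*v) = (v - 4)*(v - 1)*(v^3 + 8*v^2 + 16*v) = (v - 4)*(v - 1)*(v + 4)*(v^2 + 4*v) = v*(v - 4)*(v - 1)*(v + 4)*(v + 4)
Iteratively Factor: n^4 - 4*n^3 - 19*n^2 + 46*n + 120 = (n + 2)*(n^3 - 6*n^2 - 7*n + 60) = (n + 2)*(n + 3)*(n^2 - 9*n + 20) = (n - 5)*(n + 2)*(n + 3)*(n - 4)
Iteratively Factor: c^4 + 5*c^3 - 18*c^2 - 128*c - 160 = (c + 2)*(c^3 + 3*c^2 - 24*c - 80) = (c + 2)*(c + 4)*(c^2 - c - 20) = (c - 5)*(c + 2)*(c + 4)*(c + 4)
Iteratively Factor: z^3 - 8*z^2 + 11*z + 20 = (z - 4)*(z^2 - 4*z - 5) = (z - 4)*(z + 1)*(z - 5)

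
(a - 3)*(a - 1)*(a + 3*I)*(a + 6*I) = a^4 - 4*a^3 + 9*I*a^3 - 15*a^2 - 36*I*a^2 + 72*a + 27*I*a - 54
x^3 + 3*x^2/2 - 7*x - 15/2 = (x - 5/2)*(x + 1)*(x + 3)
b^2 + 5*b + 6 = (b + 2)*(b + 3)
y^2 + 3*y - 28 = (y - 4)*(y + 7)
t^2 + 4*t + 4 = (t + 2)^2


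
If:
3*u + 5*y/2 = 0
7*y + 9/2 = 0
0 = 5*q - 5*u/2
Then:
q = 15/56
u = 15/28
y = -9/14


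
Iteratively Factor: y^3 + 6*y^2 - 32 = (y + 4)*(y^2 + 2*y - 8) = (y + 4)^2*(y - 2)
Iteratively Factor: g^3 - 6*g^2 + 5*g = (g)*(g^2 - 6*g + 5) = g*(g - 5)*(g - 1)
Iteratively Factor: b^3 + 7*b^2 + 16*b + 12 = (b + 2)*(b^2 + 5*b + 6) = (b + 2)*(b + 3)*(b + 2)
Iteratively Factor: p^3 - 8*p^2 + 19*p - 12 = (p - 3)*(p^2 - 5*p + 4) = (p - 4)*(p - 3)*(p - 1)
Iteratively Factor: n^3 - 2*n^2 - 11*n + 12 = (n - 4)*(n^2 + 2*n - 3) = (n - 4)*(n - 1)*(n + 3)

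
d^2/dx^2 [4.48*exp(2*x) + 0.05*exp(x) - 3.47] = (17.92*exp(x) + 0.05)*exp(x)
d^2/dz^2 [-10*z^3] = -60*z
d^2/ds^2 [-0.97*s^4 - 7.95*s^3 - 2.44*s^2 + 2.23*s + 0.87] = -11.64*s^2 - 47.7*s - 4.88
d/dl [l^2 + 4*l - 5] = 2*l + 4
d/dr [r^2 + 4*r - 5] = 2*r + 4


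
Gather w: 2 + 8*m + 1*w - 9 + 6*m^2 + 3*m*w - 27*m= 6*m^2 - 19*m + w*(3*m + 1) - 7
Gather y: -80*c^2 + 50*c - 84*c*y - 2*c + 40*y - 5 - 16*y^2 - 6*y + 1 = -80*c^2 + 48*c - 16*y^2 + y*(34 - 84*c) - 4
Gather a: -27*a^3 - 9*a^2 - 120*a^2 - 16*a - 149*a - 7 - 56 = -27*a^3 - 129*a^2 - 165*a - 63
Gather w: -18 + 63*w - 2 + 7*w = 70*w - 20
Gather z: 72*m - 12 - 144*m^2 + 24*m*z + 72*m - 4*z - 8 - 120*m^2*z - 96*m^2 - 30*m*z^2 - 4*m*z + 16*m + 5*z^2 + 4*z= -240*m^2 + 160*m + z^2*(5 - 30*m) + z*(-120*m^2 + 20*m) - 20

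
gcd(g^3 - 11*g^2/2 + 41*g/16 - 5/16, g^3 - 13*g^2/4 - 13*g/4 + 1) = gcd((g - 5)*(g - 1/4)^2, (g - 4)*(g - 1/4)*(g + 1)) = g - 1/4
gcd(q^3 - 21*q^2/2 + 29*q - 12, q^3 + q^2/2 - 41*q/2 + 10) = q^2 - 9*q/2 + 2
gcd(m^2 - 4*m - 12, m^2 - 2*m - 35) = 1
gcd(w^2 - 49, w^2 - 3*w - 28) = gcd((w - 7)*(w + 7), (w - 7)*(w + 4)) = w - 7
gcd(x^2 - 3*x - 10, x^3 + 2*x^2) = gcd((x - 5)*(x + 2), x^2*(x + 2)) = x + 2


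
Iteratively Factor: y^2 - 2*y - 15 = (y + 3)*(y - 5)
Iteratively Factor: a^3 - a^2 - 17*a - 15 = (a - 5)*(a^2 + 4*a + 3) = (a - 5)*(a + 1)*(a + 3)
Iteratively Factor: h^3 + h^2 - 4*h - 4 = (h + 1)*(h^2 - 4) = (h + 1)*(h + 2)*(h - 2)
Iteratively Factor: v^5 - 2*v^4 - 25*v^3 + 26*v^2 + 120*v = (v + 2)*(v^4 - 4*v^3 - 17*v^2 + 60*v) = (v + 2)*(v + 4)*(v^3 - 8*v^2 + 15*v) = (v - 3)*(v + 2)*(v + 4)*(v^2 - 5*v) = (v - 5)*(v - 3)*(v + 2)*(v + 4)*(v)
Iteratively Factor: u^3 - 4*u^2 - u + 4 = (u + 1)*(u^2 - 5*u + 4) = (u - 1)*(u + 1)*(u - 4)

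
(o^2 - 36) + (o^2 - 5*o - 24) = 2*o^2 - 5*o - 60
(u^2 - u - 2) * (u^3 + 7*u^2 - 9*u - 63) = u^5 + 6*u^4 - 18*u^3 - 68*u^2 + 81*u + 126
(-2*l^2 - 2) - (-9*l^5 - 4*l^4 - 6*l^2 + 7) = 9*l^5 + 4*l^4 + 4*l^2 - 9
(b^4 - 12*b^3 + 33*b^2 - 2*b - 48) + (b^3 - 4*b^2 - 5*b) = b^4 - 11*b^3 + 29*b^2 - 7*b - 48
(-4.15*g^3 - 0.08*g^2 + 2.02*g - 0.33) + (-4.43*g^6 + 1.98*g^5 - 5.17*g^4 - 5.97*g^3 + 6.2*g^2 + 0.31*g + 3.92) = -4.43*g^6 + 1.98*g^5 - 5.17*g^4 - 10.12*g^3 + 6.12*g^2 + 2.33*g + 3.59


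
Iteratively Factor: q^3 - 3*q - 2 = (q + 1)*(q^2 - q - 2) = (q - 2)*(q + 1)*(q + 1)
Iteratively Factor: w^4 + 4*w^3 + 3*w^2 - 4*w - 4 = (w + 2)*(w^3 + 2*w^2 - w - 2) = (w + 1)*(w + 2)*(w^2 + w - 2) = (w + 1)*(w + 2)^2*(w - 1)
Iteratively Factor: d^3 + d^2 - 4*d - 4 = (d + 1)*(d^2 - 4) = (d + 1)*(d + 2)*(d - 2)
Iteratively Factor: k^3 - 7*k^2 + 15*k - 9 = (k - 3)*(k^2 - 4*k + 3) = (k - 3)*(k - 1)*(k - 3)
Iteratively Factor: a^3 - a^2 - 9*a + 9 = (a - 1)*(a^2 - 9) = (a - 1)*(a + 3)*(a - 3)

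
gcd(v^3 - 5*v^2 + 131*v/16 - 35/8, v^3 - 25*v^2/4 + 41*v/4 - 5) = v - 5/4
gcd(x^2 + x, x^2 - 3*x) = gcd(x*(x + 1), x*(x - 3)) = x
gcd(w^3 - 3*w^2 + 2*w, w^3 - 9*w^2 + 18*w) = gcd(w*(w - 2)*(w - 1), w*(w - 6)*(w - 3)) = w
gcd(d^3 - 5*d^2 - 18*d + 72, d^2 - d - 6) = d - 3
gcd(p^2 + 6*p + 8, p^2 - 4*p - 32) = p + 4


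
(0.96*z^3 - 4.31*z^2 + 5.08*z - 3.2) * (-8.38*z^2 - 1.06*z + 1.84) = -8.0448*z^5 + 35.1002*z^4 - 36.2354*z^3 + 13.5008*z^2 + 12.7392*z - 5.888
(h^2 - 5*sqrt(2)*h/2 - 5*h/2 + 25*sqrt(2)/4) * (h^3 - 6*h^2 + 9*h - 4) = h^5 - 17*h^4/2 - 5*sqrt(2)*h^4/2 + 24*h^3 + 85*sqrt(2)*h^3/4 - 60*sqrt(2)*h^2 - 53*h^2/2 + 10*h + 265*sqrt(2)*h/4 - 25*sqrt(2)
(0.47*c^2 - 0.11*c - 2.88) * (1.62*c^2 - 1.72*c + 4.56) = 0.7614*c^4 - 0.9866*c^3 - 2.3332*c^2 + 4.452*c - 13.1328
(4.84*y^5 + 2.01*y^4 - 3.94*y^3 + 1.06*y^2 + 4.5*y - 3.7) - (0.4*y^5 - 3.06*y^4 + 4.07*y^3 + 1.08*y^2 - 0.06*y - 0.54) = 4.44*y^5 + 5.07*y^4 - 8.01*y^3 - 0.02*y^2 + 4.56*y - 3.16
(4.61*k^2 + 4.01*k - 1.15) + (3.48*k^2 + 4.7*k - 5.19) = 8.09*k^2 + 8.71*k - 6.34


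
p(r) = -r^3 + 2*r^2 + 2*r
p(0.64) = 1.84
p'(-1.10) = -6.03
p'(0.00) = 2.00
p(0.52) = 1.44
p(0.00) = 0.00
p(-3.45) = 57.97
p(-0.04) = -0.08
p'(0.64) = 3.33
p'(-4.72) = -83.72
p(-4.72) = 140.27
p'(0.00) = 2.00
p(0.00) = 0.00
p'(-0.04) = 1.84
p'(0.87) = 3.21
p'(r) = -3*r^2 + 4*r + 2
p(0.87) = 2.60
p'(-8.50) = -248.75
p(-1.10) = 1.55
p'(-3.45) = -47.51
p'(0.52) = 3.27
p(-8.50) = 741.62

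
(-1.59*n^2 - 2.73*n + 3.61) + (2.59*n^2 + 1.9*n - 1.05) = 1.0*n^2 - 0.83*n + 2.56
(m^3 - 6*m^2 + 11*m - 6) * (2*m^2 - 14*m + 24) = 2*m^5 - 26*m^4 + 130*m^3 - 310*m^2 + 348*m - 144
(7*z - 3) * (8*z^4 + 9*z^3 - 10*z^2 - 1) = 56*z^5 + 39*z^4 - 97*z^3 + 30*z^2 - 7*z + 3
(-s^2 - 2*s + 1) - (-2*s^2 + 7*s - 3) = s^2 - 9*s + 4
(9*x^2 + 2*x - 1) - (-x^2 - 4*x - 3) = 10*x^2 + 6*x + 2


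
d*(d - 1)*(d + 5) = d^3 + 4*d^2 - 5*d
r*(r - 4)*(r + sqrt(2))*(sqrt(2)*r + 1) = sqrt(2)*r^4 - 4*sqrt(2)*r^3 + 3*r^3 - 12*r^2 + sqrt(2)*r^2 - 4*sqrt(2)*r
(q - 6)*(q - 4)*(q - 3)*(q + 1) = q^4 - 12*q^3 + 41*q^2 - 18*q - 72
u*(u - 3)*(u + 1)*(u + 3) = u^4 + u^3 - 9*u^2 - 9*u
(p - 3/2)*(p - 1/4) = p^2 - 7*p/4 + 3/8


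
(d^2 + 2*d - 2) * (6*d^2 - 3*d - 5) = 6*d^4 + 9*d^3 - 23*d^2 - 4*d + 10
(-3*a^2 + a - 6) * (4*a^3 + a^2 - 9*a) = -12*a^5 + a^4 + 4*a^3 - 15*a^2 + 54*a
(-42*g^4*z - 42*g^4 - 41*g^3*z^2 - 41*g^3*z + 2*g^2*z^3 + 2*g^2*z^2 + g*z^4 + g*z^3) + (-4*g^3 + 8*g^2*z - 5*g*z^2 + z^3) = -42*g^4*z - 42*g^4 - 41*g^3*z^2 - 41*g^3*z - 4*g^3 + 2*g^2*z^3 + 2*g^2*z^2 + 8*g^2*z + g*z^4 + g*z^3 - 5*g*z^2 + z^3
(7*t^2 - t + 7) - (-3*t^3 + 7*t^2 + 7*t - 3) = 3*t^3 - 8*t + 10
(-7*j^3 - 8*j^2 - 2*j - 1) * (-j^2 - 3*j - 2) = 7*j^5 + 29*j^4 + 40*j^3 + 23*j^2 + 7*j + 2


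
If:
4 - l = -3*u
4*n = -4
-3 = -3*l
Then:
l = 1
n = -1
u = -1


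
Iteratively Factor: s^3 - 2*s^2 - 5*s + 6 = (s + 2)*(s^2 - 4*s + 3) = (s - 1)*(s + 2)*(s - 3)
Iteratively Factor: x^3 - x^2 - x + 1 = (x + 1)*(x^2 - 2*x + 1) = (x - 1)*(x + 1)*(x - 1)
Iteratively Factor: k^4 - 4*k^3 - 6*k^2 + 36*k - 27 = (k - 1)*(k^3 - 3*k^2 - 9*k + 27) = (k - 3)*(k - 1)*(k^2 - 9) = (k - 3)*(k - 1)*(k + 3)*(k - 3)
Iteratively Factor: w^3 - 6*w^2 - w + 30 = (w + 2)*(w^2 - 8*w + 15) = (w - 5)*(w + 2)*(w - 3)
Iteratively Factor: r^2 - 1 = (r - 1)*(r + 1)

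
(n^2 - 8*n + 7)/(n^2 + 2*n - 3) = (n - 7)/(n + 3)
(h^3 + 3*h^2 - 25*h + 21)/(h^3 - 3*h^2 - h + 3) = (h + 7)/(h + 1)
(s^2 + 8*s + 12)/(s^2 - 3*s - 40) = (s^2 + 8*s + 12)/(s^2 - 3*s - 40)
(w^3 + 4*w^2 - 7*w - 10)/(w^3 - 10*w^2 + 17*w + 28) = (w^2 + 3*w - 10)/(w^2 - 11*w + 28)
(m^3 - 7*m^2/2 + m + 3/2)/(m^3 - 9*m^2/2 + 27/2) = (2*m^2 - m - 1)/(2*m^2 - 3*m - 9)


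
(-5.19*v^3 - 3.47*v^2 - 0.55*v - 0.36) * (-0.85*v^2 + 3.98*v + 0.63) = 4.4115*v^5 - 17.7067*v^4 - 16.6128*v^3 - 4.0691*v^2 - 1.7793*v - 0.2268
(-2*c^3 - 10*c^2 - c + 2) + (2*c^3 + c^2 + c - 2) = -9*c^2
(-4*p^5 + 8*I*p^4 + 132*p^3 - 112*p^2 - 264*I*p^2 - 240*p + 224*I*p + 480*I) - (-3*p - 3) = -4*p^5 + 8*I*p^4 + 132*p^3 - 112*p^2 - 264*I*p^2 - 237*p + 224*I*p + 3 + 480*I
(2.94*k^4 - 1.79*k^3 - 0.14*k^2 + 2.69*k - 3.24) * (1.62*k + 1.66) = 4.7628*k^5 + 1.9806*k^4 - 3.1982*k^3 + 4.1254*k^2 - 0.783400000000001*k - 5.3784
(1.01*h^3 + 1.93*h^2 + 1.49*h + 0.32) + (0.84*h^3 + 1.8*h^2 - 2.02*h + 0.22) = 1.85*h^3 + 3.73*h^2 - 0.53*h + 0.54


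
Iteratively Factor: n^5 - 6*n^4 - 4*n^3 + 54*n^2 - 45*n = (n - 3)*(n^4 - 3*n^3 - 13*n^2 + 15*n) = (n - 3)*(n - 1)*(n^3 - 2*n^2 - 15*n) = (n - 5)*(n - 3)*(n - 1)*(n^2 + 3*n) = n*(n - 5)*(n - 3)*(n - 1)*(n + 3)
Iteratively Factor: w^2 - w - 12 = (w - 4)*(w + 3)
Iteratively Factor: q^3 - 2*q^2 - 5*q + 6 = (q - 1)*(q^2 - q - 6) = (q - 3)*(q - 1)*(q + 2)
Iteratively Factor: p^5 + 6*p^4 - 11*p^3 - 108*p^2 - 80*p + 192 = (p + 4)*(p^4 + 2*p^3 - 19*p^2 - 32*p + 48) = (p - 4)*(p + 4)*(p^3 + 6*p^2 + 5*p - 12) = (p - 4)*(p - 1)*(p + 4)*(p^2 + 7*p + 12) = (p - 4)*(p - 1)*(p + 3)*(p + 4)*(p + 4)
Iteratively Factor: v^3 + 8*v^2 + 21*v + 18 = (v + 2)*(v^2 + 6*v + 9) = (v + 2)*(v + 3)*(v + 3)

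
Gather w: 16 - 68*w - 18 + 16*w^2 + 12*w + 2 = 16*w^2 - 56*w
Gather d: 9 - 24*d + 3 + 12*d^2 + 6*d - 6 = 12*d^2 - 18*d + 6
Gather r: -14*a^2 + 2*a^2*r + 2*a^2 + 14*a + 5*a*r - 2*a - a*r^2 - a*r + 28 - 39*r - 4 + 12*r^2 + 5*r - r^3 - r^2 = -12*a^2 + 12*a - r^3 + r^2*(11 - a) + r*(2*a^2 + 4*a - 34) + 24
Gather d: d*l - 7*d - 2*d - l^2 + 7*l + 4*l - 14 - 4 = d*(l - 9) - l^2 + 11*l - 18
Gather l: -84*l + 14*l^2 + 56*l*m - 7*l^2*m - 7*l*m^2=l^2*(14 - 7*m) + l*(-7*m^2 + 56*m - 84)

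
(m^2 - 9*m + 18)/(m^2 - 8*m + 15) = (m - 6)/(m - 5)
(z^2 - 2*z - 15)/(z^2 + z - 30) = (z + 3)/(z + 6)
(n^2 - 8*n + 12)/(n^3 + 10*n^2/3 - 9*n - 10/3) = 3*(n - 6)/(3*n^2 + 16*n + 5)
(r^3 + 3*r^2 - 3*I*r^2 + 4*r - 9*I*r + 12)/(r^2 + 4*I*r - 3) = (r^2 + r*(3 - 4*I) - 12*I)/(r + 3*I)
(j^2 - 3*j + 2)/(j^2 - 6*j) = (j^2 - 3*j + 2)/(j*(j - 6))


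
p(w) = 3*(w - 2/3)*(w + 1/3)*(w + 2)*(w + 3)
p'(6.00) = 4242.67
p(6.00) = 7296.00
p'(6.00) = 4242.67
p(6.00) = 7296.00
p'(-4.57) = -390.22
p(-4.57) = 268.56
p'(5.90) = 4062.77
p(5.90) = 6880.77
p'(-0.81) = -8.13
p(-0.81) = 5.50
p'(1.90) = 271.46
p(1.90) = 157.91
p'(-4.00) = -204.00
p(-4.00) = 102.67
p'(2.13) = 349.72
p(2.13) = 229.12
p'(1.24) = 108.71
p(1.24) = 37.18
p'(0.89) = 54.35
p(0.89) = 9.21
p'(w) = 3*(w - 2/3)*(w + 1/3)*(w + 2) + 3*(w - 2/3)*(w + 1/3)*(w + 3) + 3*(w - 2/3)*(w + 2)*(w + 3) + 3*(w + 1/3)*(w + 2)*(w + 3) = 12*w^3 + 42*w^2 + 74*w/3 - 28/3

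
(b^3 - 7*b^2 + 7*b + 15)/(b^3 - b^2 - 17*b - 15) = (b - 3)/(b + 3)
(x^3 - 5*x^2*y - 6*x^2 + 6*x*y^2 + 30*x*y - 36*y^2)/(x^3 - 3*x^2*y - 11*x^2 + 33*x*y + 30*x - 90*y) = (x - 2*y)/(x - 5)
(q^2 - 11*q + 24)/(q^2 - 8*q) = (q - 3)/q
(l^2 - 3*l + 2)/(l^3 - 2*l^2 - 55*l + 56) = (l - 2)/(l^2 - l - 56)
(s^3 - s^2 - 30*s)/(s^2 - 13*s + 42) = s*(s + 5)/(s - 7)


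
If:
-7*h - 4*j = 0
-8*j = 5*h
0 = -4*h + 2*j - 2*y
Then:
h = 0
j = 0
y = 0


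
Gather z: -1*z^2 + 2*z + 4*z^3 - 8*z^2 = 4*z^3 - 9*z^2 + 2*z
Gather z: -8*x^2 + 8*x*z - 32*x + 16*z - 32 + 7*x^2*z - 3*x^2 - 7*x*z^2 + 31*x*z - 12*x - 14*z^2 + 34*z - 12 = -11*x^2 - 44*x + z^2*(-7*x - 14) + z*(7*x^2 + 39*x + 50) - 44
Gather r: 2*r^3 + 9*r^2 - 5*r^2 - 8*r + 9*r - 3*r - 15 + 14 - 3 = 2*r^3 + 4*r^2 - 2*r - 4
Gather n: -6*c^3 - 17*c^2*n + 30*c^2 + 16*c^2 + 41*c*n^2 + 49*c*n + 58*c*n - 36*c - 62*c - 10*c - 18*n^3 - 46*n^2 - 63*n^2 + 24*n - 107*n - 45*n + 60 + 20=-6*c^3 + 46*c^2 - 108*c - 18*n^3 + n^2*(41*c - 109) + n*(-17*c^2 + 107*c - 128) + 80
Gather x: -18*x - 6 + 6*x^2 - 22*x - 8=6*x^2 - 40*x - 14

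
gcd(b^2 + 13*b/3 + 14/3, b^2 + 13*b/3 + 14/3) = b^2 + 13*b/3 + 14/3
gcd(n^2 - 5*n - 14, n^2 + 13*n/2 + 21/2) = 1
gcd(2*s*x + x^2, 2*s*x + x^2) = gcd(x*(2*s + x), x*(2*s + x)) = 2*s*x + x^2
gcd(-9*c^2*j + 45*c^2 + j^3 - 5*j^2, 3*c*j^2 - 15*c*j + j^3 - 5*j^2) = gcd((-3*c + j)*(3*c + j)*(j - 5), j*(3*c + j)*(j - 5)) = 3*c*j - 15*c + j^2 - 5*j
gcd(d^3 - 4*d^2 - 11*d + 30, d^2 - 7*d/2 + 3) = d - 2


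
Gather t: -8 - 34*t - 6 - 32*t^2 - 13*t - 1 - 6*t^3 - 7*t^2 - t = -6*t^3 - 39*t^2 - 48*t - 15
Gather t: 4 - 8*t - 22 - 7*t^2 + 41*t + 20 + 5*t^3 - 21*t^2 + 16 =5*t^3 - 28*t^2 + 33*t + 18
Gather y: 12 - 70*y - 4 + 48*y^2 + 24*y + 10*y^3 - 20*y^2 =10*y^3 + 28*y^2 - 46*y + 8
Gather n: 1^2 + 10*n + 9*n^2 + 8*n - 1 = 9*n^2 + 18*n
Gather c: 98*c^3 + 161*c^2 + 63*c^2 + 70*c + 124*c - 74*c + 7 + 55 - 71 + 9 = 98*c^3 + 224*c^2 + 120*c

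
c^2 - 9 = (c - 3)*(c + 3)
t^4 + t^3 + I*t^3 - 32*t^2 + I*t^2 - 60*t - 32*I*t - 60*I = (t - 6)*(t + 2)*(t + 5)*(t + I)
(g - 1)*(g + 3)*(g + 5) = g^3 + 7*g^2 + 7*g - 15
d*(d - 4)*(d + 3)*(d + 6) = d^4 + 5*d^3 - 18*d^2 - 72*d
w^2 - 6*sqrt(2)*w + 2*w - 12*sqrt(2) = (w + 2)*(w - 6*sqrt(2))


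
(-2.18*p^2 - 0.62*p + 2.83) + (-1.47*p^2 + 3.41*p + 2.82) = -3.65*p^2 + 2.79*p + 5.65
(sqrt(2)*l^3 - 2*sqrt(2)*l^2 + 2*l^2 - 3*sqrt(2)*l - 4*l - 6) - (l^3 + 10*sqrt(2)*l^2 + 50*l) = -l^3 + sqrt(2)*l^3 - 12*sqrt(2)*l^2 + 2*l^2 - 54*l - 3*sqrt(2)*l - 6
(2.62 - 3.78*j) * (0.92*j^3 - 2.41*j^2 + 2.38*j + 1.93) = -3.4776*j^4 + 11.5202*j^3 - 15.3106*j^2 - 1.0598*j + 5.0566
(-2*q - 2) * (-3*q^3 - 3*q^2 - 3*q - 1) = 6*q^4 + 12*q^3 + 12*q^2 + 8*q + 2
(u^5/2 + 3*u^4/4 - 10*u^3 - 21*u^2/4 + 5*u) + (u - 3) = u^5/2 + 3*u^4/4 - 10*u^3 - 21*u^2/4 + 6*u - 3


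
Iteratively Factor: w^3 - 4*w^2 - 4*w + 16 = (w + 2)*(w^2 - 6*w + 8) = (w - 4)*(w + 2)*(w - 2)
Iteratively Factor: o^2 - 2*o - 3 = (o + 1)*(o - 3)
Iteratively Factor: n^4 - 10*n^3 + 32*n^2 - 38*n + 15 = (n - 5)*(n^3 - 5*n^2 + 7*n - 3) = (n - 5)*(n - 1)*(n^2 - 4*n + 3) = (n - 5)*(n - 3)*(n - 1)*(n - 1)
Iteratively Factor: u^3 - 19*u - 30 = (u - 5)*(u^2 + 5*u + 6) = (u - 5)*(u + 3)*(u + 2)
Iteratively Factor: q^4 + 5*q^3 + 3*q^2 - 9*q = (q)*(q^3 + 5*q^2 + 3*q - 9) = q*(q + 3)*(q^2 + 2*q - 3) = q*(q - 1)*(q + 3)*(q + 3)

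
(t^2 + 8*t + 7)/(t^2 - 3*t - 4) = (t + 7)/(t - 4)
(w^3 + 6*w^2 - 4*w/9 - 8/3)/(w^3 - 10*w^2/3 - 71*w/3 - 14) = (w^2 + 16*w/3 - 4)/(w^2 - 4*w - 21)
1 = 1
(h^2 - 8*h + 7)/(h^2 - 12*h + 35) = (h - 1)/(h - 5)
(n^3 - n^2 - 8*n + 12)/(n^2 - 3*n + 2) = (n^2 + n - 6)/(n - 1)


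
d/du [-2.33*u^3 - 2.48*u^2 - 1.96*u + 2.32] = -6.99*u^2 - 4.96*u - 1.96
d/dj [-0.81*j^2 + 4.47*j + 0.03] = 4.47 - 1.62*j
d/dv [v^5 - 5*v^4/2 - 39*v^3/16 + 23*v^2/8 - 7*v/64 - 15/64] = 5*v^4 - 10*v^3 - 117*v^2/16 + 23*v/4 - 7/64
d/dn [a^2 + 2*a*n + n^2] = 2*a + 2*n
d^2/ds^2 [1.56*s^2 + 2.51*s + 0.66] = 3.12000000000000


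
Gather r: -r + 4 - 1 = 3 - r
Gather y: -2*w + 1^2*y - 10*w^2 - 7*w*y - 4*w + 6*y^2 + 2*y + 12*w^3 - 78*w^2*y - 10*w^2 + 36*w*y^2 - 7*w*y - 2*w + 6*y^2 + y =12*w^3 - 20*w^2 - 8*w + y^2*(36*w + 12) + y*(-78*w^2 - 14*w + 4)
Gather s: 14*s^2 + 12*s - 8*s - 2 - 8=14*s^2 + 4*s - 10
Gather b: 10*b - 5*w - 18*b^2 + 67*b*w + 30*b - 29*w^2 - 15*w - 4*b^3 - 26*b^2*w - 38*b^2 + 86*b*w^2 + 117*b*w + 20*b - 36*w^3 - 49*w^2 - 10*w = -4*b^3 + b^2*(-26*w - 56) + b*(86*w^2 + 184*w + 60) - 36*w^3 - 78*w^2 - 30*w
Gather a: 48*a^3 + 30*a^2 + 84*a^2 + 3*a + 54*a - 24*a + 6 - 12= 48*a^3 + 114*a^2 + 33*a - 6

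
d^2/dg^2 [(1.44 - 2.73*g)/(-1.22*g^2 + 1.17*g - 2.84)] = ((9.9018 - 19.9836*g)*(1.22*g^2 - 1.17*g + 2.84) + (2.44*g - 1.17)*(2.73*g - 1.44)*(4.88*g - 2.34))/(1.22*g^2 - 1.17*g + 2.84)^3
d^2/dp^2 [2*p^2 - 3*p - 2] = 4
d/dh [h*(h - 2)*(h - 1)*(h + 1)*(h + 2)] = 5*h^4 - 15*h^2 + 4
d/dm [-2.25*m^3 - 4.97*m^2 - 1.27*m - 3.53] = -6.75*m^2 - 9.94*m - 1.27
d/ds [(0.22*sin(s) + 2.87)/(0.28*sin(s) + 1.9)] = -0.3856*cos(s)/(0.28*sin(s) + 1.9)^2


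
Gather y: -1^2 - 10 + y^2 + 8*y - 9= y^2 + 8*y - 20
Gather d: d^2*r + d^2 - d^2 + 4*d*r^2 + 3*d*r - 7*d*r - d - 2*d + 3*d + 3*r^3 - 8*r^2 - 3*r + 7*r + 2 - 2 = d^2*r + d*(4*r^2 - 4*r) + 3*r^3 - 8*r^2 + 4*r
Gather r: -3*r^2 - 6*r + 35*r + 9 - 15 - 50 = -3*r^2 + 29*r - 56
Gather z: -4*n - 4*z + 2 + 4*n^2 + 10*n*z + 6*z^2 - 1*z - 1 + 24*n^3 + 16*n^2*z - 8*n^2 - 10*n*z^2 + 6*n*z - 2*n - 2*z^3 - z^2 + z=24*n^3 - 4*n^2 - 6*n - 2*z^3 + z^2*(5 - 10*n) + z*(16*n^2 + 16*n - 4) + 1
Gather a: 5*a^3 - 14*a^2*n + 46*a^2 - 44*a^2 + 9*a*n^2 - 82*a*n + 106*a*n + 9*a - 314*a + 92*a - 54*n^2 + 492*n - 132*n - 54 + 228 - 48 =5*a^3 + a^2*(2 - 14*n) + a*(9*n^2 + 24*n - 213) - 54*n^2 + 360*n + 126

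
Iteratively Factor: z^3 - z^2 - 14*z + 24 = (z + 4)*(z^2 - 5*z + 6) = (z - 3)*(z + 4)*(z - 2)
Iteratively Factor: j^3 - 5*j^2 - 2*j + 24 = (j + 2)*(j^2 - 7*j + 12) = (j - 3)*(j + 2)*(j - 4)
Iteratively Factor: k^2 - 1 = (k - 1)*(k + 1)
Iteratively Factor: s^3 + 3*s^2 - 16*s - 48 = (s + 3)*(s^2 - 16) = (s + 3)*(s + 4)*(s - 4)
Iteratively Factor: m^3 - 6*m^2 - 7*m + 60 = (m - 5)*(m^2 - m - 12) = (m - 5)*(m + 3)*(m - 4)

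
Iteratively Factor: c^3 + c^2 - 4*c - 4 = (c + 2)*(c^2 - c - 2) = (c + 1)*(c + 2)*(c - 2)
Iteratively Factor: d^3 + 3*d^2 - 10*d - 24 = (d - 3)*(d^2 + 6*d + 8) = (d - 3)*(d + 4)*(d + 2)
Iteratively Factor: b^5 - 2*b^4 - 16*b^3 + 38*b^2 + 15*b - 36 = (b + 1)*(b^4 - 3*b^3 - 13*b^2 + 51*b - 36) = (b - 3)*(b + 1)*(b^3 - 13*b + 12) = (b - 3)*(b - 1)*(b + 1)*(b^2 + b - 12) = (b - 3)*(b - 1)*(b + 1)*(b + 4)*(b - 3)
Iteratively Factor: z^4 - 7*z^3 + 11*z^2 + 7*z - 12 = (z - 3)*(z^3 - 4*z^2 - z + 4) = (z - 4)*(z - 3)*(z^2 - 1) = (z - 4)*(z - 3)*(z - 1)*(z + 1)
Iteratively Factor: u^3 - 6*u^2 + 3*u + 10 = (u + 1)*(u^2 - 7*u + 10) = (u - 2)*(u + 1)*(u - 5)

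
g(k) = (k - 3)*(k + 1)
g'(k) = 2*k - 2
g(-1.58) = 2.66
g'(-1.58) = -5.16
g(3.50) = 2.25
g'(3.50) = 5.00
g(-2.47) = 8.04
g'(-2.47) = -6.94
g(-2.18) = 6.11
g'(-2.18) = -6.36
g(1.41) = -3.83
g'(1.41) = 0.82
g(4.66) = 9.40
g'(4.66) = 7.32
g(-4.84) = 30.11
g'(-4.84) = -11.68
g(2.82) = -0.69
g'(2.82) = 3.64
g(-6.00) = 45.00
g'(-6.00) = -14.00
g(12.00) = 117.00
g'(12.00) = 22.00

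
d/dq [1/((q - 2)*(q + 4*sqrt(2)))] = ((2 - q)*(q + 4*sqrt(2)) - (q - 2)^2)/((q - 2)^3*(q + 4*sqrt(2))^2)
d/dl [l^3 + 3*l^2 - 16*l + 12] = 3*l^2 + 6*l - 16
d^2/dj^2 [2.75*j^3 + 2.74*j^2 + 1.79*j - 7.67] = 16.5*j + 5.48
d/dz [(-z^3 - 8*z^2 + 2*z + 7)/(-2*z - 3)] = (4*z^3 + 25*z^2 + 48*z + 8)/(4*z^2 + 12*z + 9)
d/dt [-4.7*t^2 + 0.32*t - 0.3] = 0.32 - 9.4*t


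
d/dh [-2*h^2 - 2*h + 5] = -4*h - 2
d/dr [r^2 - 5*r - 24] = 2*r - 5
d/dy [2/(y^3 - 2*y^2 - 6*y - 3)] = 2*(-3*y^2 + 4*y + 6)/(-y^3 + 2*y^2 + 6*y + 3)^2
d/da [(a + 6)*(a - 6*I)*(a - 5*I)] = 3*a^2 + a*(12 - 22*I) - 30 - 66*I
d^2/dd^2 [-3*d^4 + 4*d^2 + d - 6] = 8 - 36*d^2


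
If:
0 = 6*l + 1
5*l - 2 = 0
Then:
No Solution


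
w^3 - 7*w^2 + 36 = (w - 6)*(w - 3)*(w + 2)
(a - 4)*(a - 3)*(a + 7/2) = a^3 - 7*a^2/2 - 25*a/2 + 42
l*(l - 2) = l^2 - 2*l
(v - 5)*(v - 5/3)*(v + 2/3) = v^3 - 6*v^2 + 35*v/9 + 50/9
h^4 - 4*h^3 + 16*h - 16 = (h - 2)^3*(h + 2)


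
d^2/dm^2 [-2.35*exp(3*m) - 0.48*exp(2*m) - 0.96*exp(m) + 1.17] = (-21.15*exp(2*m) - 1.92*exp(m) - 0.96)*exp(m)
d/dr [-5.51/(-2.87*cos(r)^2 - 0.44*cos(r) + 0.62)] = (31.6274*cos(r) + 2.4244)*sin(r)/(2.87*cos(r)^2 + 0.44*cos(r) - 0.62)^2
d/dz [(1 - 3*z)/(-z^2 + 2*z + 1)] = (-3*z^2 + 2*z - 5)/(z^4 - 4*z^3 + 2*z^2 + 4*z + 1)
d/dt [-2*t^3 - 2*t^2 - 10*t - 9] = -6*t^2 - 4*t - 10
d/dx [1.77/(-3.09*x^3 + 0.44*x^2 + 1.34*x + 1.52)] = (16.4079*x^2 - 1.5576*x - 2.3718)/(-3.09*x^3 + 0.44*x^2 + 1.34*x + 1.52)^2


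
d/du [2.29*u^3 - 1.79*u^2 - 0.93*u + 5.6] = 6.87*u^2 - 3.58*u - 0.93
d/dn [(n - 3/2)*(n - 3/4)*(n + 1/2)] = n*(6*n - 7)/2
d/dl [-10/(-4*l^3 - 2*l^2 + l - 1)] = 10*(-12*l^2 - 4*l + 1)/(4*l^3 + 2*l^2 - l + 1)^2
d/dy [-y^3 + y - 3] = 1 - 3*y^2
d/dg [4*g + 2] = 4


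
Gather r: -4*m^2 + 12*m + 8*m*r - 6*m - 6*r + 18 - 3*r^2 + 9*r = -4*m^2 + 6*m - 3*r^2 + r*(8*m + 3) + 18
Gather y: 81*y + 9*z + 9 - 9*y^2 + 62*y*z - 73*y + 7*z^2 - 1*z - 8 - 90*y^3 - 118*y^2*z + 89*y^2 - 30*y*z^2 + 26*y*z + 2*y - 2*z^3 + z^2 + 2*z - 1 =-90*y^3 + y^2*(80 - 118*z) + y*(-30*z^2 + 88*z + 10) - 2*z^3 + 8*z^2 + 10*z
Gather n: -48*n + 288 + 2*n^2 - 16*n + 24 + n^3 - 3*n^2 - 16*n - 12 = n^3 - n^2 - 80*n + 300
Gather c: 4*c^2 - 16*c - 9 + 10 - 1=4*c^2 - 16*c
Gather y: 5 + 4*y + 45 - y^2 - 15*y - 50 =-y^2 - 11*y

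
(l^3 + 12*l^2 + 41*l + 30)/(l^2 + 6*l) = l + 6 + 5/l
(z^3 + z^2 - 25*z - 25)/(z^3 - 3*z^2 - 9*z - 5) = (z + 5)/(z + 1)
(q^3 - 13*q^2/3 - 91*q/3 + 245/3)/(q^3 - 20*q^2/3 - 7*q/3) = (3*q^2 + 8*q - 35)/(q*(3*q + 1))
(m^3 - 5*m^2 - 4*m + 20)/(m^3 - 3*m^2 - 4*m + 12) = (m - 5)/(m - 3)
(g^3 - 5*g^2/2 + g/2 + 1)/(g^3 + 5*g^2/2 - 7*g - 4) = (g - 1)/(g + 4)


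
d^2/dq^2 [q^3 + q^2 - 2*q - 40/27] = 6*q + 2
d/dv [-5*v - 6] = -5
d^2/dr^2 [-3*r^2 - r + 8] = -6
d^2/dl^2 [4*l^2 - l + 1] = 8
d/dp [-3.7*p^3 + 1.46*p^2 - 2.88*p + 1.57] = -11.1*p^2 + 2.92*p - 2.88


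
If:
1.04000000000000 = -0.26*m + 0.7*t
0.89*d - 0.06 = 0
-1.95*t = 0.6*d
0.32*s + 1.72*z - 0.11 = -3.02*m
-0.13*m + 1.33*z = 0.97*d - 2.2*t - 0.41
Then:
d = 0.07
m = -4.06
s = 41.96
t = -0.02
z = -0.62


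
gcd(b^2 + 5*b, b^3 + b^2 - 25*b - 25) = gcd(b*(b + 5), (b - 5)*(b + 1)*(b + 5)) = b + 5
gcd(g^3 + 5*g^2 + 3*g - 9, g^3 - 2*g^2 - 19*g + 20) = g - 1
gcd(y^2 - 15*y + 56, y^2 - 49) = y - 7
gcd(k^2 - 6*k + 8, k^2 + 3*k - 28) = k - 4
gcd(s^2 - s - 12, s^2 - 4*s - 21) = s + 3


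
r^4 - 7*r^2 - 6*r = r*(r - 3)*(r + 1)*(r + 2)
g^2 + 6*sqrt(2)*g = g*(g + 6*sqrt(2))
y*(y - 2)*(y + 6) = y^3 + 4*y^2 - 12*y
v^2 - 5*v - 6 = (v - 6)*(v + 1)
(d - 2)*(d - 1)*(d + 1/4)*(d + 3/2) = d^4 - 5*d^3/4 - 23*d^2/8 + 19*d/8 + 3/4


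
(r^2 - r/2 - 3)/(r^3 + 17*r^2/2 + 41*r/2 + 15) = (r - 2)/(r^2 + 7*r + 10)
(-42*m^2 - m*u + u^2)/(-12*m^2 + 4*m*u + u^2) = (-7*m + u)/(-2*m + u)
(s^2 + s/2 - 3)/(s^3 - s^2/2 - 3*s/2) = (s + 2)/(s*(s + 1))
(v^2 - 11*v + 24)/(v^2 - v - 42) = (-v^2 + 11*v - 24)/(-v^2 + v + 42)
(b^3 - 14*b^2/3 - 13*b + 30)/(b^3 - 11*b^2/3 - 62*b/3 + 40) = (b + 3)/(b + 4)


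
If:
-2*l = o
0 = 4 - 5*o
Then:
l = -2/5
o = 4/5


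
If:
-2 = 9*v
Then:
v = -2/9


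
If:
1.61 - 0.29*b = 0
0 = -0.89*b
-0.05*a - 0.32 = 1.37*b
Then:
No Solution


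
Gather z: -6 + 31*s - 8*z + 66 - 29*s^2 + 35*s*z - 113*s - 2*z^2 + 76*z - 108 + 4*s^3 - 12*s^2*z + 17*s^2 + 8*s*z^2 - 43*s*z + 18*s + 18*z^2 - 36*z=4*s^3 - 12*s^2 - 64*s + z^2*(8*s + 16) + z*(-12*s^2 - 8*s + 32) - 48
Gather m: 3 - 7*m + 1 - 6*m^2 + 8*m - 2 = -6*m^2 + m + 2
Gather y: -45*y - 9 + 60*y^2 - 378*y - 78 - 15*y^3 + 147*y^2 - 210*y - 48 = -15*y^3 + 207*y^2 - 633*y - 135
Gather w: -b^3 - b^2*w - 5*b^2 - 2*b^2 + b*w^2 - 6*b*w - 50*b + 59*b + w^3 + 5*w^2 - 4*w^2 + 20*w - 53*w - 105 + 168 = -b^3 - 7*b^2 + 9*b + w^3 + w^2*(b + 1) + w*(-b^2 - 6*b - 33) + 63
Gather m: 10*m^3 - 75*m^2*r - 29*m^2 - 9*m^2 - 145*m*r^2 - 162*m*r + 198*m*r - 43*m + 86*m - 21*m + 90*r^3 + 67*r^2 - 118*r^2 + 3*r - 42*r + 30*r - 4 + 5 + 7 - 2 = 10*m^3 + m^2*(-75*r - 38) + m*(-145*r^2 + 36*r + 22) + 90*r^3 - 51*r^2 - 9*r + 6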